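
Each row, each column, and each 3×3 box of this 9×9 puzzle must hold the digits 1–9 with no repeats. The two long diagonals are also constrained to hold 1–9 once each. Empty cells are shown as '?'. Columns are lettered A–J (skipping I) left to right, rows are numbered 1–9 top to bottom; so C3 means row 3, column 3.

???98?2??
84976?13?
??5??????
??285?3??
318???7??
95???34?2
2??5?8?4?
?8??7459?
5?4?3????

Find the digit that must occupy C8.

J2 = 5: row 2 has {1,3,4,6,7,8,9}; col 9 has {2}; box has {1,2,3} → only 5 remains.
E5 = 2: row 5 has {1,3,7,8}; col 5 has {3,5,6,7,8}; box has {3,5,8}; main diagonal has {3,4,5,8,9}; anti-diagonal has {3,5,8} → only 2 remains.
E6 = 1: row 6 has {2,3,4,5,9}; col 5 has {2,3,5,6,7,8}; box has {2,3,5,8} → only 1 remains.
E7 = 9: row 7 has {2,4,5,8}; col 5 has {1,2,3,5,6,7,8}; box has {3,4,5,7,8} → only 9 remains.
G7 = 6: row 7 has {2,4,5,8,9}; col 7 has {1,2,3,4,5,7}; box has {4,5,9}; main diagonal has {2,3,4,5,8,9} → only 6 remains.
G9 = 8: row 9 has {3,4,5}; col 7 has {1,2,3,4,5,6,7}; box has {4,5,6,9} → only 8 remains.
F2 = 2: row 2 has {1,3,4,5,6,7,8,9}; col 6 has {3,4,8}; box has {6,7,8,9} → only 2 remains.
E3 = 4: row 3 has {5}; col 5 has {1,2,3,5,6,7,8,9}; box has {2,6,7,8,9} → only 4 remains.
F3 = 1: row 3 has {4,5}; col 6 has {2,3,4,8}; box has {2,4,6,7,8,9} → only 1 remains.
G3 = 9: row 3 has {1,4,5}; col 7 has {1,2,3,4,5,6,7,8}; box has {1,2,3,5}; anti-diagonal has {2,3,5,8} → only 9 remains.
D6 = 6: row 6 has {1,2,3,4,5,9}; col 4 has {5,7,8,9}; box has {1,2,3,5,8}; anti-diagonal has {2,3,5,8,9} → only 6 remains.
H6 = 8: row 6 has {1,2,3,4,5,6,9}; col 8 has {3,4,9}; box has {2,3,4,7} → only 8 remains.
F9 = 6: row 9 has {3,4,5,8}; col 6 has {1,2,3,4,8}; box has {3,4,5,7,8,9} → only 6 remains.
F1 = 5: row 1 has {2,8,9}; col 6 has {1,2,3,4,6,8}; box has {1,2,4,6,7,8,9} → only 5 remains.
D3 = 3: row 3 has {1,4,5,9}; col 4 has {5,6,7,8,9}; box has {1,2,4,5,6,7,8,9} → only 3 remains.
F4 = 7: row 4 has {2,3,5,8}; col 6 has {1,2,3,4,5,6,8}; box has {1,2,3,5,6,8}; anti-diagonal has {2,3,5,6,8,9} → only 7 remains.
D5 = 4: row 5 has {1,2,3,7,8}; col 4 has {3,5,6,7,8,9}; box has {1,2,3,5,6,7,8} → only 4 remains.
F5 = 9: row 5 has {1,2,3,4,7,8}; col 6 has {1,2,3,4,5,6,7,8}; box has {1,2,3,4,5,6,7,8} → only 9 remains.
J5 = 6: row 5 has {1,2,3,4,7,8,9}; col 9 has {2,5}; box has {2,3,4,7,8} → only 6 remains.
C6 = 7: row 6 has {1,2,3,4,5,6,8,9}; col 3 has {2,4,5,8,9}; box has {1,2,3,5,8,9} → only 7 remains.
C7 = 1: row 7 has {2,4,5,6,8,9}; col 3 has {2,4,5,7,8,9}; box has {2,4,5,8}; anti-diagonal has {2,3,5,6,7,8,9} → only 1 remains.
A8 = 6: row 8 has {4,5,7,8,9}; col 1 has {2,3,5,8,9}; box has {1,2,4,5,8} → only 6 remains.
C8 = 3: row 8 has {4,5,6,7,8,9}; col 3 has {1,2,4,5,7,8,9}; box has {1,2,4,5,6,8} → only 3 remains.

3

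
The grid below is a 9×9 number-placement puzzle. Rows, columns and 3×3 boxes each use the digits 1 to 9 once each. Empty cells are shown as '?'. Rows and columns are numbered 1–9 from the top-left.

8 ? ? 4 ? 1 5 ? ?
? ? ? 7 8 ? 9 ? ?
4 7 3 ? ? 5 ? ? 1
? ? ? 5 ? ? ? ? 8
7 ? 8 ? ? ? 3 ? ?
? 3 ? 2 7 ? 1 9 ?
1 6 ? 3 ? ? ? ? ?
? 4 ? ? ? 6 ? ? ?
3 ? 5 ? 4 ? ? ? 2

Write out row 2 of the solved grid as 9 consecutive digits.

R6C6 = 8: in row 6, 8 can only go here (every other open cell in that row sees an 8).
R9C2 = 8: in column 2, 8 can only go here (every other open cell in that column sees an 8).
R8C4 = 8: in column 4, 8 can only go here (every other open cell in that column sees an 8).
R8C7 = 7: row 8 has {4,6,8}; col 7 has {1,3,5,9}; box has {2} → only 7 remains.
R9C7 = 6: row 9 has {2,3,4,5,8}; col 7 has {1,3,5,7,9}; box has {2,7} → only 6 remains.
R9C8 = 1: row 9 has {2,3,4,5,6,8}; col 8 has {9}; box has {2,6,7} → only 1 remains.
R9C4 = 9: row 9 has {1,2,3,4,5,6,8}; col 4 has {2,3,4,5,7,8}; box has {3,4,6,8} → only 9 remains.
R9C6 = 7: row 9 has {1,2,3,4,5,6,8,9}; col 6 has {1,5,6,8}; box has {3,4,6,8,9} → only 7 remains.
R3C4 = 6: row 3 has {1,3,4,5,7}; col 4 has {2,3,4,5,7,8,9}; box has {1,4,5,7,8} → only 6 remains.
R5C4 = 1: row 5 has {3,7,8}; col 4 has {2,3,4,5,6,7,8,9}; box has {2,5,7,8} → only 1 remains.
R7C6 = 2: row 7 has {1,3,6}; col 6 has {1,5,6,7,8}; box has {3,4,6,7,8,9} → only 2 remains.
R2C6 = 3: row 2 has {7,8,9}; col 6 has {1,2,5,6,7,8}; box has {1,4,5,6,7,8} → only 3 remains.
R7C5 = 5: row 7 has {1,2,3,6}; col 5 has {4,7,8}; box has {2,3,4,6,7,8,9} → only 5 remains.
R8C5 = 1: row 8 has {4,6,7,8}; col 5 has {4,5,7,8}; box has {2,3,4,5,6,7,8,9} → only 1 remains.
R3C5 = 9: in row 3, 9 can only go here (every other open cell in that row sees a 9).
R1C5 = 2: row 1 has {1,4,5,8}; col 5 has {1,4,5,7,8,9}; box has {1,3,4,5,6,7,8,9} → only 2 remains.
R5C5 = 6: row 5 has {1,3,7,8}; col 5 has {1,2,4,5,7,8,9}; box has {1,2,5,7,8} → only 6 remains.
R1C2 = 9: row 1 has {1,2,4,5,8}; col 2 has {3,4,6,7,8}; box has {3,4,7,8} → only 9 remains.
R1C3 = 6: row 1 has {1,2,4,5,8,9}; col 3 has {3,5,8}; box has {3,4,7,8,9} → only 6 remains.
R4C5 = 3: row 4 has {5,8}; col 5 has {1,2,4,5,6,7,8,9}; box has {1,2,5,6,7,8} → only 3 remains.
R6C3 = 4: row 6 has {1,2,3,7,8,9}; col 3 has {3,5,6,8}; box has {3,7,8} → only 4 remains.
R4C8 = 7: in row 4, 7 can only go here (every other open cell in that row sees a 7).
R1C8 = 3: row 1 has {1,2,4,5,6,8,9}; col 8 has {1,7,9}; box has {1,5,9} → only 3 remains.
R1C9 = 7: row 1 has {1,2,3,4,5,6,8,9}; col 9 has {1,2,8}; box has {1,3,5,9} → only 7 remains.
R8C8 = 5: row 8 has {1,4,6,7,8}; col 8 has {1,3,7,9}; box has {1,2,6,7} → only 5 remains.
R4C1 = 6: in row 4, 6 can only go here (every other open cell in that row sees a 6).
R6C1 = 5: row 6 has {1,2,3,4,7,8,9}; col 1 has {1,3,4,6,7,8}; box has {3,4,6,7,8} → only 5 remains.
R6C9 = 6: row 6 has {1,2,3,4,5,7,8,9}; col 9 has {1,2,7,8}; box has {1,3,7,8,9} → only 6 remains.
R2C1 = 2: row 2 has {3,7,8,9}; col 1 has {1,3,4,5,6,7,8}; box has {3,4,6,7,8,9} → only 2 remains.
R2C3 = 1: row 2 has {2,3,7,8,9}; col 3 has {3,4,5,6,8}; box has {2,3,4,6,7,8,9} → only 1 remains.
R2C9 = 4: row 2 has {1,2,3,7,8,9}; col 9 has {1,2,6,7,8}; box has {1,3,5,7,9} → only 4 remains.
R5C2 = 2: row 5 has {1,3,6,7,8}; col 2 has {3,4,6,7,8,9}; box has {3,4,5,6,7,8} → only 2 remains.
R5C8 = 4: row 5 has {1,2,3,6,7,8}; col 8 has {1,3,5,7,9}; box has {1,3,6,7,8,9} → only 4 remains.
R5C9 = 5: row 5 has {1,2,3,4,6,7,8}; col 9 has {1,2,4,6,7,8}; box has {1,3,4,6,7,8,9} → only 5 remains.
R7C8 = 8: row 7 has {1,2,3,5,6}; col 8 has {1,3,4,5,7,9}; box has {1,2,5,6,7} → only 8 remains.
R7C9 = 9: row 7 has {1,2,3,5,6,8}; col 9 has {1,2,4,5,6,7,8}; box has {1,2,5,6,7,8} → only 9 remains.
R8C1 = 9: row 8 has {1,4,5,6,7,8}; col 1 has {1,2,3,4,5,6,7,8}; box has {1,3,4,5,6,8} → only 9 remains.
R8C3 = 2: row 8 has {1,4,5,6,7,8,9}; col 3 has {1,3,4,5,6,8}; box has {1,3,4,5,6,8,9} → only 2 remains.
R8C9 = 3: row 8 has {1,2,4,5,6,7,8,9}; col 9 has {1,2,4,5,6,7,8,9}; box has {1,2,5,6,7,8,9} → only 3 remains.
R2C2 = 5: row 2 has {1,2,3,4,7,8,9}; col 2 has {2,3,4,6,7,8,9}; box has {1,2,3,4,6,7,8,9} → only 5 remains.
R2C8 = 6: row 2 has {1,2,3,4,5,7,8,9}; col 8 has {1,3,4,5,7,8,9}; box has {1,3,4,5,7,9} → only 6 remains.

251783964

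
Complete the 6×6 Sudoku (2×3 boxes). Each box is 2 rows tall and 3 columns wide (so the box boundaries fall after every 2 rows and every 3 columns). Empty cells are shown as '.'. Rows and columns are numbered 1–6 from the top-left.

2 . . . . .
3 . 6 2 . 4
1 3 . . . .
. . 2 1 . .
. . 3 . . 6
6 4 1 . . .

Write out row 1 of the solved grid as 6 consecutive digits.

254361

row 5, column 1 = 5: row 5 has {3,6}; col 1 has {1,2,3,6}; box has {1,3,4,6} → only 5 remains.
row 5, column 2 = 2: row 5 has {3,5,6}; col 2 has {3,4}; box has {1,3,4,5,6} → only 2 remains.
row 5, column 4 = 4: row 5 has {2,3,5,6}; col 4 has {1,2}; box has {6} → only 4 remains.
row 5, column 5 = 1: row 5 has {2,3,4,5,6}; col 5 has {}; box has {4,6} → only 1 remains.
row 2, column 5 = 5: row 2 has {2,3,4,6}; col 5 has {1}; box has {2,4} → only 5 remains.
row 4, column 1 = 4: row 4 has {1,2}; col 1 has {1,2,3,5,6}; box has {1,2,3} → only 4 remains.
row 2, column 2 = 1: row 2 has {2,3,4,5,6}; col 2 has {2,3,4}; box has {2,3,6} → only 1 remains.
row 3, column 3 = 5: row 3 has {1,3}; col 3 has {1,2,3,6}; box has {1,2,3,4} → only 5 remains.
row 3, column 4 = 6: row 3 has {1,3,5}; col 4 has {1,2,4}; box has {1} → only 6 remains.
row 3, column 6 = 2: row 3 has {1,3,5,6}; col 6 has {4,6}; box has {1,6} → only 2 remains.
row 4, column 2 = 6: row 4 has {1,2,4}; col 2 has {1,2,3,4}; box has {1,2,3,4,5} → only 6 remains.
row 4, column 5 = 3: row 4 has {1,2,4,6}; col 5 has {1,5}; box has {1,2,6} → only 3 remains.
row 4, column 6 = 5: row 4 has {1,2,3,4,6}; col 6 has {2,4,6}; box has {1,2,3,6} → only 5 remains.
row 6, column 5 = 2: row 6 has {1,4,6}; col 5 has {1,3,5}; box has {1,4,6} → only 2 remains.
row 6, column 6 = 3: row 6 has {1,2,4,6}; col 6 has {2,4,5,6}; box has {1,2,4,6} → only 3 remains.
row 1, column 2 = 5: row 1 has {2}; col 2 has {1,2,3,4,6}; box has {1,2,3,6} → only 5 remains.
row 1, column 3 = 4: row 1 has {2,5}; col 3 has {1,2,3,5,6}; box has {1,2,3,5,6} → only 4 remains.
row 1, column 4 = 3: row 1 has {2,4,5}; col 4 has {1,2,4,6}; box has {2,4,5} → only 3 remains.
row 1, column 5 = 6: row 1 has {2,3,4,5}; col 5 has {1,2,3,5}; box has {2,3,4,5} → only 6 remains.
row 1, column 6 = 1: row 1 has {2,3,4,5,6}; col 6 has {2,3,4,5,6}; box has {2,3,4,5,6} → only 1 remains.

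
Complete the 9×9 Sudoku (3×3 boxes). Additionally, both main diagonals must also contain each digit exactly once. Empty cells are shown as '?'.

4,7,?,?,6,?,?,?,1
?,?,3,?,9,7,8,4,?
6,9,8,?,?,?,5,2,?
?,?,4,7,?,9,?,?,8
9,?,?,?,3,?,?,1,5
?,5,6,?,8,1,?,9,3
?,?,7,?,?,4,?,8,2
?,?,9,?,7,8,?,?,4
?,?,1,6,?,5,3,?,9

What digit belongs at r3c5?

4

r1c7 = 9 (sole candidate).
r1c8 = 3 (sole candidate).
r2c2 = 2 (sole candidate).
r2c9 = 6 (sole candidate).
r3c6 = 3 (sole candidate).
r3c9 = 7 (sole candidate).
r4c8 = 6 (sole candidate).
r5c2 = 8 (sole candidate).
r5c3 = 2 (sole candidate).
r5c4 = 4 (sole candidate).
r5c6 = 6 (sole candidate).
r5c7 = 7 (sole candidate).
r6c1 = 7 (sole candidate).
r6c4 = 2 (sole candidate).
r6c7 = 4 (sole candidate).
r7c5 = 1 (sole candidate).
r7c7 = 6 (sole candidate).
r8c2 = 6 (sole candidate).
r8c4 = 3 (sole candidate).
r8c7 = 1 (sole candidate).
r8c8 = 5 (sole candidate).
r9c1 = 8 (sole candidate).
r9c2 = 4 (sole candidate).
r9c5 = 2 (sole candidate).
r9c8 = 7 (sole candidate).
r1c3 = 5 (sole candidate).
r1c4 = 8 (sole candidate).
r1c6 = 2 (sole candidate).
r2c1 = 1 (sole candidate).
r2c4 = 5 (sole candidate).
r3c4 = 1 (sole candidate).
r3c5 = 4: row 3 has {1,2,3,5,6,7,8,9}; col 5 has {1,2,3,6,7,8,9}; box has {1,2,3,5,6,7,8,9} → only 4 remains.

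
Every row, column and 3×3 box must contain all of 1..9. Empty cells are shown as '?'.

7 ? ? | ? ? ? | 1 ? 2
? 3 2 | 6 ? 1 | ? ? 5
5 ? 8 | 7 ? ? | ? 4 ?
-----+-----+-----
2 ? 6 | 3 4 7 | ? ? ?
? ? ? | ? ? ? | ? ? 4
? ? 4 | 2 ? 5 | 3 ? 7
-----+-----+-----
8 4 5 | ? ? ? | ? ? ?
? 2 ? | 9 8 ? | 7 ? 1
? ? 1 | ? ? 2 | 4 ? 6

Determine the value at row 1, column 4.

4

row 1, column 3 = 9 (sole candidate).
row 2, column 1 = 4 (sole candidate).
row 2, column 5 = 9 (sole candidate).
row 2, column 7 = 8 (sole candidate).
row 2, column 8 = 7 (sole candidate).
row 3, column 6 = 3 (sole candidate).
row 3, column 9 = 9 (sole candidate).
row 4, column 9 = 8 (sole candidate).
row 7, column 4 = 1 (sole candidate).
row 7, column 6 = 6 (sole candidate).
row 7, column 9 = 3 (sole candidate).
row 8, column 3 = 3 (sole candidate).
row 8, column 6 = 4 (sole candidate).
row 8, column 8 = 5 (sole candidate).
row 9, column 1 = 9 (sole candidate).
row 9, column 2 = 7 (sole candidate).
row 9, column 4 = 5 (sole candidate).
row 9, column 5 = 3 (sole candidate).
row 9, column 8 = 8 (sole candidate).
row 1, column 2 = 6 (sole candidate).
row 1, column 5 = 5 (sole candidate).
row 1, column 6 = 8 (sole candidate).
row 1, column 8 = 3 (sole candidate).
row 3, column 2 = 1 (sole candidate).
row 3, column 5 = 2 (sole candidate).
row 3, column 7 = 6 (sole candidate).
row 5, column 3 = 7 (sole candidate).
row 5, column 4 = 8 (sole candidate).
row 5, column 6 = 9 (sole candidate).
row 6, column 1 = 1 (sole candidate).
row 6, column 5 = 6 (sole candidate).
row 6, column 8 = 9 (sole candidate).
row 7, column 5 = 7 (sole candidate).
row 7, column 8 = 2 (sole candidate).
row 8, column 1 = 6 (sole candidate).
row 1, column 4 = 4: row 1 has {1,2,3,5,6,7,8,9}; col 4 has {1,2,3,5,6,7,8,9}; box has {1,2,3,5,6,7,8,9} → only 4 remains.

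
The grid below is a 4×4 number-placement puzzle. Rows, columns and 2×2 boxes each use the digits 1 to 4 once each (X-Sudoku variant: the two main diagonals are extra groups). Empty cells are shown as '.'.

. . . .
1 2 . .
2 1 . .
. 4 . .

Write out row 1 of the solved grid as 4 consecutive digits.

R1C2 = 3: row 1 has {}; col 2 has {1,2,4}; box has {1,2} → only 3 remains.
R4C1 = 3 (sole candidate).
R4C4 = 1 (sole candidate).
R1C1 = 4: row 1 has {3}; col 1 has {1,2,3}; box has {1,2,3}; main diagonal has {1,2} → only 4 remains.
R1C4 = 2: row 1 has {3,4}; col 4 has {1}; box has {}; anti-diagonal has {1,3} → only 2 remains.
R2C3 = 4 (sole candidate).
R2C4 = 3 (sole candidate).
R3C3 = 3 (sole candidate).
R3C4 = 4 (sole candidate).
R4C3 = 2 (sole candidate).
R1C3 = 1: row 1 has {2,3,4}; col 3 has {2,3,4}; box has {2,3,4} → only 1 remains.

4312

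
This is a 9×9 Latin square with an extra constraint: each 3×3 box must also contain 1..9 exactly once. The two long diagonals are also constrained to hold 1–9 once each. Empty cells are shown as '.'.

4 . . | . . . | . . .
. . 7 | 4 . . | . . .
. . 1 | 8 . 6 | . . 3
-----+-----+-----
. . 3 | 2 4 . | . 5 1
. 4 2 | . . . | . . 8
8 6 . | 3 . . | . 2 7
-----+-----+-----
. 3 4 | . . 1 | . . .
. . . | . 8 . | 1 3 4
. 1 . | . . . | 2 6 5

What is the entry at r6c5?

r5c8 = 9 (sole candidate).
r6c6 = 9 (sole candidate).
r6c7 = 4 (sole candidate).
r7c9 = 9 (sole candidate).
r2c2 = 8 (sole candidate).
r2c8 = 1 (sole candidate).
r4c7 = 6 (sole candidate).
r5c7 = 3 (sole candidate).
r6c3 = 5 (sole candidate).
r6c5 = 1: row 6 has {2,3,4,5,6,7,8,9}; col 5 has {4,8}; box has {2,3,4,9} → only 1 remains.

1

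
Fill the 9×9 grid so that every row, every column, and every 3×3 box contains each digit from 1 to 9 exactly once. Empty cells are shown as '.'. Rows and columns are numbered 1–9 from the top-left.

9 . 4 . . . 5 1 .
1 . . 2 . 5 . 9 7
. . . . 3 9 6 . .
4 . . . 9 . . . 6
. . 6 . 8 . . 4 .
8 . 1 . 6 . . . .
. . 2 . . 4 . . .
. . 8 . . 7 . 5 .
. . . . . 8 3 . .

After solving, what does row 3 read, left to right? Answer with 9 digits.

r1c5 = 7: row 1 has {1,4,5,9}; col 5 has {3,6,8,9}; box has {2,3,5,9} → only 7 remains.
r1c6 = 6: row 1 has {1,4,5,7,9}; col 6 has {4,5,7,8,9}; box has {2,3,5,7,9} → only 6 remains.
r2c3 = 3: row 2 has {1,2,5,7,9}; col 3 has {1,2,4,6,8}; box has {1,4,9} → only 3 remains.
r2c5 = 4: row 2 has {1,2,3,5,7,9}; col 5 has {3,6,7,8,9}; box has {2,3,5,6,7,9} → only 4 remains.
r2c7 = 8: row 2 has {1,2,3,4,5,7,9}; col 7 has {3,5,6}; box has {1,5,6,7,9} → only 8 remains.
r3c8 = 2: row 3 has {3,6,9}; col 8 has {1,4,5,9}; box has {1,5,6,7,8,9} → only 2 remains.
r3c9 = 4: row 3 has {2,3,6,9}; col 9 has {6,7}; box has {1,2,5,6,7,8,9} → only 4 remains.
r1c4 = 8: row 1 has {1,4,5,6,7,9}; col 4 has {2}; box has {2,3,4,5,6,7,9} → only 8 remains.
r1c9 = 3: row 1 has {1,4,5,6,7,8,9}; col 9 has {4,6,7}; box has {1,2,4,5,6,7,8,9} → only 3 remains.
r2c2 = 6: row 2 has {1,2,3,4,5,7,8,9}; col 2 has {}; box has {1,3,4,9} → only 6 remains.
r3c4 = 1: row 3 has {2,3,4,6,9}; col 4 has {2,8}; box has {2,3,4,5,6,7,8,9} → only 1 remains.
r1c2 = 2: row 1 has {1,3,4,5,6,7,8,9}; col 2 has {6}; box has {1,3,4,6,9} → only 2 remains.
r3c2 = 8: in row 3, 8 can only go here (every other open cell in that row sees an 8).
r4c8 = 8: in row 4, 8 can only go here (every other open cell in that row sees an 8).
r6c4 = 4: in row 6, 4 can only go here (every other open cell in that row sees a 4).
r7c9 = 8: in row 7, 8 can only go here (every other open cell in that row sees an 8).
r9c2 = 4: in row 9, 4 can only go here (every other open cell in that row sees a 4).
r8c7 = 4: in row 8, 4 can only go here (every other open cell in that row sees a 4).
r5c1 = 2: in column 1, 2 can only go here (every other open cell in that column sees a 2).
r9c3 = 9: in column 3, 9 can only go here (every other open cell in that column sees a 9).
r6c8 = 3: in column 8, 3 can only go here (every other open cell in that column sees a 3).
r6c6 = 2: row 6 has {1,3,4,6,8}; col 6 has {4,5,6,7,8,9}; box has {4,6,8,9} → only 2 remains.
r4c7 = 2: in row 4, 2 can only go here (every other open cell in that row sees a 2).
r4c6 = 1: in row 4, 1 can only go here (every other open cell in that row sees a 1).
r5c6 = 3: row 5 has {2,4,6,8}; col 6 has {1,2,4,5,6,7,8,9}; box has {1,2,4,6,8,9} → only 3 remains.
r4c2 = 3: in row 4, 3 can only go here (every other open cell in that row sees a 3).
r8c2 = 1: row 8 has {4,5,7,8}; col 2 has {2,3,4,6,8}; box has {2,4,8,9} → only 1 remains.
r8c5 = 2: row 8 has {1,4,5,7,8}; col 5 has {3,4,6,7,8,9}; box has {4,7,8} → only 2 remains.
r8c9 = 9: row 8 has {1,2,4,5,7,8}; col 9 has {3,4,6,7,8}; box has {3,4,5,8} → only 9 remains.
r6c9 = 5: row 6 has {1,2,3,4,6,8}; col 9 has {3,4,6,7,8,9}; box has {2,3,4,6,8} → only 5 remains.
r5c9 = 1: row 5 has {2,3,4,6,8}; col 9 has {3,4,5,6,7,8,9}; box has {2,3,4,5,6,8} → only 1 remains.
r9c9 = 2: row 9 has {3,4,8,9}; col 9 has {1,3,4,5,6,7,8,9}; box has {3,4,5,8,9} → only 2 remains.
r7c4 = 9: in row 7, 9 can only go here (every other open cell in that row sees a 9).
r7c1 = 3: in row 7, 3 can only go here (every other open cell in that row sees a 3).
r8c1 = 6: row 8 has {1,2,4,5,7,8,9}; col 1 has {1,2,3,4,8,9}; box has {1,2,3,4,8,9} → only 6 remains.
r8c4 = 3: row 8 has {1,2,4,5,6,7,8,9}; col 4 has {1,2,4,8,9}; box has {2,4,7,8,9} → only 3 remains.
r7c8 = 6: in row 7, 6 can only go here (every other open cell in that row sees a 6).
r9c8 = 7: row 9 has {2,3,4,8,9}; col 8 has {1,2,3,4,5,6,8,9}; box has {2,3,4,5,6,8,9} → only 7 remains.
r7c7 = 1: row 7 has {2,3,4,6,8,9}; col 7 has {2,3,4,5,6,8}; box has {2,3,4,5,6,7,8,9} → only 1 remains.
r9c1 = 5: row 9 has {2,3,4,7,8,9}; col 1 has {1,2,3,4,6,8,9}; box has {1,2,3,4,6,8,9} → only 5 remains.
r9c4 = 6: row 9 has {2,3,4,5,7,8,9}; col 4 has {1,2,3,4,8,9}; box has {2,3,4,7,8,9} → only 6 remains.
r9c5 = 1: row 9 has {2,3,4,5,6,7,8,9}; col 5 has {2,3,4,6,7,8,9}; box has {2,3,4,6,7,8,9} → only 1 remains.
r3c1 = 7: row 3 has {1,2,3,4,6,8,9}; col 1 has {1,2,3,4,5,6,8,9}; box has {1,2,3,4,6,8,9} → only 7 remains.
r3c3 = 5: row 3 has {1,2,3,4,6,7,8,9}; col 3 has {1,2,3,4,6,8,9}; box has {1,2,3,4,6,7,8,9} → only 5 remains.

785139624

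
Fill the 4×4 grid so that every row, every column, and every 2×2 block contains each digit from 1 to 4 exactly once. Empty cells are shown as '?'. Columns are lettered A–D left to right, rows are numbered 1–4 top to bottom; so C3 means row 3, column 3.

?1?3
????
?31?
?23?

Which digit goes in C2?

2

B2 = 4: row 2 has {}; col 2 has {1,2,3}; box has {1} → only 4 remains.
C2 = 2: row 2 has {4}; col 3 has {1,3}; box has {3} → only 2 remains.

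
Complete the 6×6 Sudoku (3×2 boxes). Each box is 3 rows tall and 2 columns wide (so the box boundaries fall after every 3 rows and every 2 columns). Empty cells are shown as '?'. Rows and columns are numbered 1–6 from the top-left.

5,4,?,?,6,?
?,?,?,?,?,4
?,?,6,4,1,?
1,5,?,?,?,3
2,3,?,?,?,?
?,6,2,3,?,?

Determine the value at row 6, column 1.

row 1, column 6 = 2 (sole candidate).
row 3, column 1 = 3 (sole candidate).
row 3, column 2 = 2 (sole candidate).
row 3, column 6 = 5 (sole candidate).
row 4, column 3 = 4 (sole candidate).
row 4, column 4 = 6 (sole candidate).
row 4, column 5 = 2 (sole candidate).
row 6, column 1 = 4: row 6 has {2,3,6}; col 1 has {1,2,3,5}; box has {1,2,3,5,6} → only 4 remains.

4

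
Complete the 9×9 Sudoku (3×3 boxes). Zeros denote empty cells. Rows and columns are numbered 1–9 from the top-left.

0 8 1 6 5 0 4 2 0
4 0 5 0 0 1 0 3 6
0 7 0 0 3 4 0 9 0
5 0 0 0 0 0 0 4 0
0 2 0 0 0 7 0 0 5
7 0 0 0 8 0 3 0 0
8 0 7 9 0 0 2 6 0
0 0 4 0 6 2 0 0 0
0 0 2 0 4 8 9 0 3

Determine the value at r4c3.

r1c6 = 9 (sole candidate).
r1c9 = 7 (sole candidate).
r2c2 = 9 (sole candidate).
r2c7 = 8 (sole candidate).
r3c3 = 6 (sole candidate).
r3c9 = 1 (sole candidate).
r6c3 = 9 (sole candidate).
r6c8 = 1 (sole candidate).
r6c9 = 2 (sole candidate).
r7c5 = 1 (sole candidate).
r7c9 = 4 (sole candidate).
r8c9 = 8 (sole candidate).
r1c1 = 3 (sole candidate).
r3c1 = 2 (sole candidate).
r3c4 = 8 (sole candidate).
r3c7 = 5 (sole candidate).
r4c9 = 9 (sole candidate).
r5c5 = 9 (sole candidate).
r5c7 = 6 (sole candidate).
r5c8 = 8 (sole candidate).
r4c5 = 2 (sole candidate).
r4c7 = 7 (sole candidate).
r5c1 = 1 (sole candidate).
r5c3 = 3 (sole candidate).
r5c4 = 4 (sole candidate).
r6c4 = 5 (sole candidate).
r6c6 = 6 (sole candidate).
r8c1 = 9 (sole candidate).
r8c7 = 1 (sole candidate).
r9c1 = 6 (sole candidate).
r9c4 = 7 (sole candidate).
r9c8 = 5 (sole candidate).
r2c4 = 2 (sole candidate).
r2c5 = 7 (sole candidate).
r4c2 = 6 (sole candidate).
r4c3 = 8: row 4 has {2,4,5,6,7,9}; col 3 has {1,2,3,4,5,6,7,9}; box has {1,2,3,5,6,7,9} → only 8 remains.

8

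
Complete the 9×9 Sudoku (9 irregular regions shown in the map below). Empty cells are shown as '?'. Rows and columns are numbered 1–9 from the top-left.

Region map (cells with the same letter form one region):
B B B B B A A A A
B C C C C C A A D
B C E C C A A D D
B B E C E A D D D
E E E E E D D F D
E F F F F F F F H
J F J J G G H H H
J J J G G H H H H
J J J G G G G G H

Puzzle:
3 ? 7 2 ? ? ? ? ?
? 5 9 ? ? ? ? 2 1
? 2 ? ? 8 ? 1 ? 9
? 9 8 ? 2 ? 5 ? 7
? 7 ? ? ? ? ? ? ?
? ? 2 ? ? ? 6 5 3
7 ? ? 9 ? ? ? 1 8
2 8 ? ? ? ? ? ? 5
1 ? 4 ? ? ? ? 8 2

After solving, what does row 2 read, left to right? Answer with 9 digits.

859634721

row 7, column 7 = 4 (sole candidate).
row 7, column 2 = 3 (sole candidate).
row 9, column 2 = 6 (sole candidate).
row 7, column 3 = 5 (sole candidate).
row 7, column 5 = 6 (sole candidate).
row 7, column 6 = 2 (sole candidate).
row 8, column 3 = 3 (sole candidate).
row 3, column 3 = 6 (sole candidate).
row 5, column 3 = 1 (sole candidate).
row 4, column 4 = 1 (hidden single in row 4).
row 5, column 7 = 2 (hidden single in row 5).
row 5, column 6 = 8 (hidden single in row 5).
row 1, column 7 = 8 (hidden single in row 1).
row 2, column 1 = 8: in row 2, 8 can only go here (every other open cell in that row sees an 8).
row 5, column 9 = 6 (hidden single in row 5).
row 1, column 9 = 4 (sole candidate).
row 1, column 2 = 1 (sole candidate).
row 1, column 5 = 5 (sole candidate).
row 3, column 1 = 4 (sole candidate).
row 3, column 8 = 3 (sole candidate).
row 4, column 1 = 6 (sole candidate).
row 4, column 6 = 3 (sole candidate).
row 4, column 8 = 4 (sole candidate).
row 5, column 8 = 9 (sole candidate).
row 6, column 1 = 9 (sole candidate).
row 6, column 2 = 4 (sole candidate).
row 1, column 8 = 6 (sole candidate).
row 2, column 7 = 7: row 2 has {1,2,5,8,9}; col 7 has {1,2,4,5,6,8}; region has {1,2,3,4,6,8} → only 7 remains.
row 3, column 4 = 7 (sole candidate).
row 3, column 6 = 5 (sole candidate).
row 5, column 1 = 5 (sole candidate).
row 6, column 4 = 8 (sole candidate).
row 8, column 4 = 4 (sole candidate).
row 8, column 7 = 9 (sole candidate).
row 8, column 8 = 7 (sole candidate).
row 9, column 7 = 3 (sole candidate).
row 1, column 6 = 9 (sole candidate).
row 5, column 4 = 3 (sole candidate).
row 5, column 5 = 4 (sole candidate).
row 8, column 5 = 1 (sole candidate).
row 8, column 6 = 6 (sole candidate).
row 9, column 4 = 5 (sole candidate).
row 9, column 6 = 7 (sole candidate).
row 2, column 4 = 6: row 2 has {1,2,5,7,8,9}; col 4 has {1,2,3,4,5,7,8,9}; region has {1,2,5,7,8,9} → only 6 remains.
row 2, column 5 = 3: row 2 has {1,2,5,6,7,8,9}; col 5 has {1,2,4,5,6,8}; region has {1,2,5,6,7,8,9} → only 3 remains.
row 2, column 6 = 4: row 2 has {1,2,3,5,6,7,8,9}; col 6 has {2,3,5,6,7,8,9}; region has {1,2,3,5,6,7,8,9} → only 4 remains.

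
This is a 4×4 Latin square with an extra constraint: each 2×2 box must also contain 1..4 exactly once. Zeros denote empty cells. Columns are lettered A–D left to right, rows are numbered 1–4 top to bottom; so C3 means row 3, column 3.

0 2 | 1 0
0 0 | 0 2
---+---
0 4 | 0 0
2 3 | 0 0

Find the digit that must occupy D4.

1

B2 = 1: row 2 has {2}; col 2 has {2,3,4}; box has {2} → only 1 remains.
A3 = 1: row 3 has {4}; col 1 has {2}; box has {2,3,4} → only 1 remains.
D3 = 3: row 3 has {1,4}; col 4 has {2}; box has {} → only 3 remains.
C4 = 4: row 4 has {2,3}; col 3 has {1}; box has {3} → only 4 remains.
D4 = 1: row 4 has {2,3,4}; col 4 has {2,3}; box has {3,4} → only 1 remains.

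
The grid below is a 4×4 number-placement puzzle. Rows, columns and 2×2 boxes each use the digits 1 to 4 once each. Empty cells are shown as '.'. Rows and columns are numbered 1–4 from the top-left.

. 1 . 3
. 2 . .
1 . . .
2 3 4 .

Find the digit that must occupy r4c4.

1

r1c1 = 4: row 1 has {1,3}; col 1 has {1,2}; box has {1,2} → only 4 remains.
r1c3 = 2: row 1 has {1,3,4}; col 3 has {4}; box has {3} → only 2 remains.
r2c1 = 3: row 2 has {2}; col 1 has {1,2,4}; box has {1,2,4} → only 3 remains.
r2c3 = 1: row 2 has {2,3}; col 3 has {2,4}; box has {2,3} → only 1 remains.
r2c4 = 4: row 2 has {1,2,3}; col 4 has {3}; box has {1,2,3} → only 4 remains.
r3c2 = 4: row 3 has {1}; col 2 has {1,2,3}; box has {1,2,3} → only 4 remains.
r3c3 = 3: row 3 has {1,4}; col 3 has {1,2,4}; box has {4} → only 3 remains.
r3c4 = 2: row 3 has {1,3,4}; col 4 has {3,4}; box has {3,4} → only 2 remains.
r4c4 = 1: row 4 has {2,3,4}; col 4 has {2,3,4}; box has {2,3,4} → only 1 remains.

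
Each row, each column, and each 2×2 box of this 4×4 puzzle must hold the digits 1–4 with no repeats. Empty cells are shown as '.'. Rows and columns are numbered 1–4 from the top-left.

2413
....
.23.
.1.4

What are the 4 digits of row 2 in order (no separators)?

1342

r2c2 = 3: row 2 has {}; col 2 has {1,2,4}; box has {2,4} → only 3 remains.
r2c4 = 2: row 2 has {3}; col 4 has {3,4}; box has {1,3} → only 2 remains.
r3c1 = 4 (sole candidate).
r3c4 = 1 (sole candidate).
r4c1 = 3 (sole candidate).
r4c3 = 2 (sole candidate).
r2c1 = 1: row 2 has {2,3}; col 1 has {2,3,4}; box has {2,3,4} → only 1 remains.
r2c3 = 4: row 2 has {1,2,3}; col 3 has {1,2,3}; box has {1,2,3} → only 4 remains.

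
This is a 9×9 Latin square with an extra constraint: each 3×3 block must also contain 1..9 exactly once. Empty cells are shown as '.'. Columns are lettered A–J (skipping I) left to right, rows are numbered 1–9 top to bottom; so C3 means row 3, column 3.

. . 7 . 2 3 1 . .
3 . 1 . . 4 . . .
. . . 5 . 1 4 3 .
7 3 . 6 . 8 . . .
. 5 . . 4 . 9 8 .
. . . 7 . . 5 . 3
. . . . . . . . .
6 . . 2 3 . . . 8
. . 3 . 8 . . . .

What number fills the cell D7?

1

G4 = 2: row 4 has {3,6,7,8}; col 7 has {1,4,5,9}; box has {3,5,8,9} → only 2 remains.
F5 = 2: row 5 has {4,5,8,9}; col 6 has {1,3,4,8}; box has {4,6,7,8} → only 2 remains.
F6 = 9: row 6 has {3,5,7}; col 6 has {1,2,3,4,8}; box has {2,4,6,7,8} → only 9 remains.
G8 = 7: row 8 has {2,3,6,8}; col 7 has {1,2,4,5,9}; box has {8} → only 7 remains.
G9 = 6: row 9 has {3,8}; col 7 has {1,2,4,5,7,9}; box has {7,8} → only 6 remains.
G2 = 8: row 2 has {1,3,4}; col 7 has {1,2,4,5,6,7,9}; box has {1,3,4} → only 8 remains.
A5 = 1: row 5 has {2,4,5,8,9}; col 1 has {3,6,7}; box has {3,5,7} → only 1 remains.
C5 = 6: row 5 has {1,2,4,5,8,9}; col 3 has {1,3,7}; box has {1,3,5,7} → only 6 remains.
D5 = 3: row 5 has {1,2,4,5,6,8,9}; col 4 has {2,5,6,7}; box has {2,4,6,7,8,9} → only 3 remains.
J5 = 7: row 5 has {1,2,3,4,5,6,8,9}; col 9 has {3,8}; box has {2,3,5,8,9} → only 7 remains.
E6 = 1: row 6 has {3,5,7,9}; col 5 has {2,3,4,8}; box has {2,3,4,6,7,8,9} → only 1 remains.
G7 = 3: row 7 has {}; col 7 has {1,2,4,5,6,7,8,9}; box has {6,7,8} → only 3 remains.
F8 = 5: row 8 has {2,3,6,7,8}; col 6 has {1,2,3,4,8,9}; box has {2,3,8} → only 5 remains.
F9 = 7: row 9 has {3,6,8}; col 6 has {1,2,3,4,5,8,9}; box has {2,3,5,8} → only 7 remains.
D2 = 9: row 2 has {1,3,4,8}; col 4 has {2,3,5,6,7}; box has {1,2,3,4,5} → only 9 remains.
E4 = 5: row 4 has {2,3,6,7,8}; col 5 has {1,2,3,4,8}; box has {1,2,3,4,6,7,8,9} → only 5 remains.
F7 = 6: row 7 has {3}; col 6 has {1,2,3,4,5,7,8,9}; box has {2,3,5,7,8} → only 6 remains.
D1 = 8: row 1 has {1,2,3,7}; col 4 has {2,3,5,6,7,9}; box has {1,2,3,4,5,9} → only 8 remains.
E7 = 9: row 7 has {3,6}; col 5 has {1,2,3,4,5,8}; box has {2,3,5,6,7,8} → only 9 remains.
E3 = 7: in row 3, 7 can only go here (every other open cell in that row sees a 7).
E2 = 6: row 2 has {1,3,4,8,9}; col 5 has {1,2,3,4,5,7,8,9}; box has {1,2,3,4,5,7,8,9} → only 6 remains.
B2 = 2: row 2 has {1,3,4,6,8,9}; col 2 has {3,5}; box has {1,3,7} → only 2 remains.
J2 = 5: row 2 has {1,2,3,4,6,8,9}; col 9 has {3,7,8}; box has {1,3,4,8} → only 5 remains.
H2 = 7: row 2 has {1,2,3,4,5,6,8,9}; col 8 has {3,8}; box has {1,3,4,5,8} → only 7 remains.
A1 = 5: in row 1, 5 can only go here (every other open cell in that row sees a 5).
B1 = 4: in row 1, 4 can only go here (every other open cell in that row sees a 4).
B6 = 8: row 6 has {1,3,5,7,9}; col 2 has {2,3,4,5}; box has {1,3,5,6,7} → only 8 remains.
J3 = 2: in row 3, 2 can only go here (every other open cell in that row sees a 2).
B3 = 6: in row 3, 6 can only go here (every other open cell in that row sees a 6).
C4 = 9: in row 4, 9 can only go here (every other open cell in that row sees a 9).
C3 = 8: row 3 has {1,2,3,4,5,6,7}; col 3 has {1,3,6,7,9}; box has {1,2,3,4,5,6,7} → only 8 remains.
C8 = 4: row 8 has {2,3,5,6,7,8}; col 3 has {1,3,6,7,8,9}; box has {3,6} → only 4 remains.
A3 = 9: row 3 has {1,2,3,4,5,6,7,8}; col 1 has {1,3,5,6,7}; box has {1,2,3,4,5,6,7,8} → only 9 remains.
C6 = 2: row 6 has {1,3,5,7,8,9}; col 3 has {1,3,4,6,7,8,9}; box has {1,3,5,6,7,8,9} → only 2 remains.
C7 = 5: row 7 has {3,6,9}; col 3 has {1,2,3,4,6,7,8,9}; box has {3,4,6} → only 5 remains.
A9 = 2: row 9 has {3,6,7,8}; col 1 has {1,3,5,6,7,9}; box has {3,4,5,6} → only 2 remains.
A6 = 4: row 6 has {1,2,3,5,7,8,9}; col 1 has {1,2,3,5,6,7,9}; box has {1,2,3,5,6,7,8,9} → only 4 remains.
H6 = 6: row 6 has {1,2,3,4,5,7,8,9}; col 8 has {3,7,8}; box has {2,3,5,7,8,9} → only 6 remains.
A7 = 8: row 7 has {3,5,6,9}; col 1 has {1,2,3,4,5,6,7,9}; box has {2,3,4,5,6} → only 8 remains.
H1 = 9: row 1 has {1,2,3,4,5,7,8}; col 8 has {3,6,7,8}; box has {1,2,3,4,5,7,8} → only 9 remains.
J1 = 6: row 1 has {1,2,3,4,5,7,8,9}; col 9 has {2,3,5,7,8}; box has {1,2,3,4,5,7,8,9} → only 6 remains.
H8 = 1: row 8 has {2,3,4,5,6,7,8}; col 8 has {3,6,7,8,9}; box has {3,6,7,8} → only 1 remains.
H4 = 4: row 4 has {2,3,5,6,7,8,9}; col 8 has {1,3,6,7,8,9}; box has {2,3,5,6,7,8,9} → only 4 remains.
J4 = 1: row 4 has {2,3,4,5,6,7,8,9}; col 9 has {2,3,5,6,7,8}; box has {2,3,4,5,6,7,8,9} → only 1 remains.
H7 = 2: row 7 has {3,5,6,8,9}; col 8 has {1,3,4,6,7,8,9}; box has {1,3,6,7,8} → only 2 remains.
J7 = 4: row 7 has {2,3,5,6,8,9}; col 9 has {1,2,3,5,6,7,8}; box has {1,2,3,6,7,8} → only 4 remains.
B8 = 9: row 8 has {1,2,3,4,5,6,7,8}; col 2 has {2,3,4,5,6,8}; box has {2,3,4,5,6,8} → only 9 remains.
B9 = 1: row 9 has {2,3,6,7,8}; col 2 has {2,3,4,5,6,8,9}; box has {2,3,4,5,6,8,9} → only 1 remains.
D9 = 4: row 9 has {1,2,3,6,7,8}; col 4 has {2,3,5,6,7,8,9}; box has {2,3,5,6,7,8,9} → only 4 remains.
H9 = 5: row 9 has {1,2,3,4,6,7,8}; col 8 has {1,2,3,4,6,7,8,9}; box has {1,2,3,4,6,7,8} → only 5 remains.
J9 = 9: row 9 has {1,2,3,4,5,6,7,8}; col 9 has {1,2,3,4,5,6,7,8}; box has {1,2,3,4,5,6,7,8} → only 9 remains.
B7 = 7: row 7 has {2,3,4,5,6,8,9}; col 2 has {1,2,3,4,5,6,8,9}; box has {1,2,3,4,5,6,8,9} → only 7 remains.
D7 = 1: row 7 has {2,3,4,5,6,7,8,9}; col 4 has {2,3,4,5,6,7,8,9}; box has {2,3,4,5,6,7,8,9} → only 1 remains.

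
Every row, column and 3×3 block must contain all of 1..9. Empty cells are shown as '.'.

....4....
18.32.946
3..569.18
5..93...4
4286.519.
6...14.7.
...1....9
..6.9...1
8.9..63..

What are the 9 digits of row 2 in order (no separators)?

185327946

row 2, column 6 = 7: row 2 has {1,2,3,4,6,8,9}; col 6 has {4,5,6,9}; box has {2,3,4,5,6,9} → only 7 remains.
row 5, column 5 = 7: row 5 has {1,2,4,5,6,8,9}; col 5 has {1,2,3,4,6,9}; box has {1,3,4,5,6,9} → only 7 remains.
row 5, column 9 = 3: row 5 has {1,2,4,5,6,7,8,9}; col 9 has {1,4,6,8,9}; box has {1,4,7,9} → only 3 remains.
row 6, column 3 = 3: row 6 has {1,4,6,7}; col 3 has {6,8,9}; box has {2,4,5,6,8} → only 3 remains.
row 9, column 5 = 5: row 9 has {3,6,8,9}; col 5 has {1,2,3,4,6,7,9}; box has {1,6,9} → only 5 remains.
row 9, column 8 = 2: row 9 has {3,5,6,8,9}; col 8 has {1,4,7,9}; box has {1,3,9} → only 2 remains.
row 9, column 9 = 7: row 9 has {2,3,5,6,8,9}; col 9 has {1,3,4,6,8,9}; box has {1,2,3,9} → only 7 remains.
row 1, column 4 = 8: row 1 has {4}; col 4 has {1,3,5,6,9}; box has {2,3,4,5,6,7,9} → only 8 remains.
row 1, column 6 = 1: row 1 has {4,8}; col 6 has {4,5,6,7,9}; box has {2,3,4,5,6,7,8,9} → only 1 remains.
row 2, column 3 = 5: row 2 has {1,2,3,4,6,7,8,9}; col 3 has {3,6,8,9}; box has {1,3,8} → only 5 remains.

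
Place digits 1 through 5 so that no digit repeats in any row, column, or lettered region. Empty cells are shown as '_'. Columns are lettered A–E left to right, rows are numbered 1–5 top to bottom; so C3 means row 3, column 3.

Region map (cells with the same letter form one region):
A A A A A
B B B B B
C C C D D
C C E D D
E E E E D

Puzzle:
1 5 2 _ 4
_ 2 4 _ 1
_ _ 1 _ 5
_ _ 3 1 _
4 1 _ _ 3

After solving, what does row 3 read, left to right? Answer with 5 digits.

D1 = 3: row 1 has {1,2,4,5}; col 4 has {1}; region has {1,2,4,5} → only 3 remains.
D2 = 5: row 2 has {1,2,4}; col 4 has {1,3}; region has {1,2,4} → only 5 remains.
B4 = 4: row 4 has {1,3}; col 2 has {1,2,5}; region has {1} → only 4 remains.
E4 = 2: row 4 has {1,3,4}; col 5 has {1,3,4,5}; region has {1,3,5} → only 2 remains.
C5 = 5: row 5 has {1,3,4}; col 3 has {1,2,3,4}; region has {1,3,4} → only 5 remains.
D5 = 2: row 5 has {1,3,4,5}; col 4 has {1,3,5}; region has {1,3,4,5} → only 2 remains.
A2 = 3: row 2 has {1,2,4,5}; col 1 has {1,4}; region has {1,2,4,5} → only 3 remains.
A3 = 2: row 3 has {1,5}; col 1 has {1,3,4}; region has {1,4} → only 2 remains.
B3 = 3: row 3 has {1,2,5}; col 2 has {1,2,4,5}; region has {1,2,4} → only 3 remains.
D3 = 4: row 3 has {1,2,3,5}; col 4 has {1,2,3,5}; region has {1,2,3,5} → only 4 remains.

23145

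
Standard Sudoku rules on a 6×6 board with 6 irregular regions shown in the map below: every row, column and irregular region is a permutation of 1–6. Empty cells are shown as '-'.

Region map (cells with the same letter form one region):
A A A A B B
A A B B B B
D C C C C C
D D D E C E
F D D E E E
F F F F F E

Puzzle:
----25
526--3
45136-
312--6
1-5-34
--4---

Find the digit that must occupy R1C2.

R1C1 = 6: row 1 has {2,5}; col 1 has {1,3,4,5}; region has {2,5} → only 6 remains.
R1C3 = 3: row 1 has {2,5,6}; col 3 has {1,2,4,5,6}; region has {2,5,6} → only 3 remains.
R3C6 = 2: row 3 has {1,3,4,5,6}; col 6 has {3,4,5,6}; region has {1,3,5,6} → only 2 remains.
R4C4 = 5: row 4 has {1,2,3,6}; col 4 has {3}; region has {3,4,6} → only 5 remains.
R4C5 = 4: row 4 has {1,2,3,5,6}; col 5 has {2,3,6}; region has {1,2,3,5,6} → only 4 remains.
R5C2 = 6: row 5 has {1,3,4,5}; col 2 has {1,2,5}; region has {1,2,3,4,5} → only 6 remains.
R5C4 = 2: row 5 has {1,3,4,5,6}; col 4 has {3,5}; region has {3,4,5,6} → only 2 remains.
R6C1 = 2: row 6 has {4}; col 1 has {1,3,4,5,6}; region has {1,4} → only 2 remains.
R6C2 = 3: row 6 has {2,4}; col 2 has {1,2,5,6}; region has {1,2,4} → only 3 remains.
R6C4 = 6: row 6 has {2,3,4}; col 4 has {2,3,5}; region has {1,2,3,4} → only 6 remains.
R6C5 = 5: row 6 has {2,3,4,6}; col 5 has {2,3,4,6}; region has {1,2,3,4,6} → only 5 remains.
R6C6 = 1: row 6 has {2,3,4,5,6}; col 6 has {2,3,4,5,6}; region has {2,3,4,5,6} → only 1 remains.
R1C2 = 4: row 1 has {2,3,5,6}; col 2 has {1,2,3,5,6}; region has {2,3,5,6} → only 4 remains.

4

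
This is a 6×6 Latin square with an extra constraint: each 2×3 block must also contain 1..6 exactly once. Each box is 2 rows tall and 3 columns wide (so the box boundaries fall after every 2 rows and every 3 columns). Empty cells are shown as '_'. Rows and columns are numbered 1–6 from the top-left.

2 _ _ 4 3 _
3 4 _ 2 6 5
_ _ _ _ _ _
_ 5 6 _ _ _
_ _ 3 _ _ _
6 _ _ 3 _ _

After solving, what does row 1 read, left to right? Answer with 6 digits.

R1C6 = 1: row 1 has {2,3,4}; col 6 has {5}; box has {2,3,4,5,6} → only 1 remains.
R2C3 = 1: row 2 has {2,3,4,5,6}; col 3 has {3,6}; box has {2,3,4} → only 1 remains.
R4C4 = 1: row 4 has {5,6}; col 4 has {2,3,4}; box has {} → only 1 remains.
R1C2 = 6: row 1 has {1,2,3,4}; col 2 has {4,5}; box has {1,2,3,4} → only 6 remains.
R1C3 = 5: row 1 has {1,2,3,4,6}; col 3 has {1,3,6}; box has {1,2,3,4,6} → only 5 remains.

265431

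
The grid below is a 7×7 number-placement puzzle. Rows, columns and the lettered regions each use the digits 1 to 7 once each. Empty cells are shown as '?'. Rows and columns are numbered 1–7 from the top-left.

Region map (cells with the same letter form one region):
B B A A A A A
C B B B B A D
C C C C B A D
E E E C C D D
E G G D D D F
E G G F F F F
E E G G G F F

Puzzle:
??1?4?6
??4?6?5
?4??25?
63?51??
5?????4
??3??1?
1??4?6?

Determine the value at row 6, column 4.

2

row 1, column 2 = 5: in row 1, 5 can only go here (every other open cell in that row sees a 5).
row 3, column 7 = 1: in row 3, 1 can only go here (every other open cell in that row sees a 1).
row 4, column 6 = 4: in row 4, 4 can only go here (every other open cell in that row sees a 4).
row 5, column 2 = 1: in row 5, 1 can only go here (every other open cell in that row sees a 1).
row 2, column 2 = 7: row 2 has {4,5,6}; col 2 has {1,3,4,5}; region has {2,4,5,6} → only 7 remains.
row 7, column 2 = 2: row 7 has {1,4,6}; col 2 has {1,3,4,5,7}; region has {1,3,5,6} → only 2 remains.
row 1, column 1 = 3: row 1 has {1,4,5,6}; col 1 has {1,5,6}; region has {2,4,5,6,7} → only 3 remains.
row 2, column 1 = 2: row 2 has {4,5,6,7}; col 1 has {1,3,5,6}; region has {1,4,5} → only 2 remains.
row 2, column 4 = 1: row 2 has {2,4,5,6,7}; col 4 has {4,5}; region has {2,3,4,5,6,7} → only 1 remains.
row 2, column 6 = 3: row 2 has {1,2,4,5,6,7}; col 6 has {1,4,5,6}; region has {1,4,5,6} → only 3 remains.
row 3, column 1 = 7: row 3 has {1,2,4,5}; col 1 has {1,2,3,5,6}; region has {1,2,4,5} → only 7 remains.
row 3, column 3 = 6: row 3 has {1,2,4,5,7}; col 3 has {1,3,4}; region has {1,2,4,5,7} → only 6 remains.
row 3, column 4 = 3: row 3 has {1,2,4,5,6,7}; col 4 has {1,4,5}; region has {1,2,4,5,6,7} → only 3 remains.
row 4, column 3 = 7: row 4 has {1,3,4,5,6}; col 3 has {1,3,4,6}; region has {1,2,3,5,6} → only 7 remains.
row 4, column 7 = 2: row 4 has {1,3,4,5,6,7}; col 7 has {1,4,5,6}; region has {1,4,5} → only 2 remains.
row 5, column 3 = 2: row 5 has {1,4,5}; col 3 has {1,3,4,6,7}; region has {1,3,4} → only 2 remains.
row 5, column 6 = 7: row 5 has {1,2,4,5}; col 6 has {1,3,4,5,6}; region has {1,2,4,5} → only 7 remains.
row 6, column 1 = 4: row 6 has {1,3}; col 1 has {1,2,3,5,6,7}; region has {1,2,3,5,6,7} → only 4 remains.
row 6, column 2 = 6: row 6 has {1,3,4}; col 2 has {1,2,3,4,5,7}; region has {1,2,3,4} → only 6 remains.
row 6, column 7 = 7: row 6 has {1,3,4,6}; col 7 has {1,2,4,5,6}; region has {1,4,6} → only 7 remains.
row 7, column 3 = 5: row 7 has {1,2,4,6}; col 3 has {1,2,3,4,6,7}; region has {1,2,3,4,6} → only 5 remains.
row 7, column 5 = 7: row 7 has {1,2,4,5,6}; col 5 has {1,2,4,6}; region has {1,2,3,4,5,6} → only 7 remains.
row 7, column 7 = 3: row 7 has {1,2,4,5,6,7}; col 7 has {1,2,4,5,6,7}; region has {1,4,6,7} → only 3 remains.
row 1, column 6 = 2: row 1 has {1,3,4,5,6}; col 6 has {1,3,4,5,6,7}; region has {1,3,4,5,6} → only 2 remains.
row 5, column 4 = 6: row 5 has {1,2,4,5,7}; col 4 has {1,3,4,5}; region has {1,2,4,5,7} → only 6 remains.
row 5, column 5 = 3: row 5 has {1,2,4,5,6,7}; col 5 has {1,2,4,6,7}; region has {1,2,4,5,6,7} → only 3 remains.
row 6, column 4 = 2: row 6 has {1,3,4,6,7}; col 4 has {1,3,4,5,6}; region has {1,3,4,6,7} → only 2 remains.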